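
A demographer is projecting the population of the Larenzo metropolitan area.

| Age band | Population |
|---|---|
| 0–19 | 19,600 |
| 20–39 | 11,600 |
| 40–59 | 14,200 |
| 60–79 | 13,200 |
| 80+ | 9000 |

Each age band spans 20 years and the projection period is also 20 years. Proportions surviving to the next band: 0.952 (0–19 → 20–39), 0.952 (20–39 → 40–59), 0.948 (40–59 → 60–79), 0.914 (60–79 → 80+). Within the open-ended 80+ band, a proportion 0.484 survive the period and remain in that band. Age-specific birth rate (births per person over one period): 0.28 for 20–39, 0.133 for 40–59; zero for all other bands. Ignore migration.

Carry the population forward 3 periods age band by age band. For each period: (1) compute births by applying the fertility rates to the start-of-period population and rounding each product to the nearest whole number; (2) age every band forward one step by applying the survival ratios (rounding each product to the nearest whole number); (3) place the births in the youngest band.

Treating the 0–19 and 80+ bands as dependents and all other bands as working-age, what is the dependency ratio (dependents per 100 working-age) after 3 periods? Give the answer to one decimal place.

82.9

Numbering the bands 1..5 from youngest to oldest:
Period 1.
Births: 11600 × 0.28 = 3248, 14200 × 0.133 = 1889 ⇒ total 5137
Band 2: 19600 × 0.952 = 18659
Band 3: 11600 × 0.952 = 11043
Band 4: 14200 × 0.948 = 13462
Band 5: 13200 × 0.914 + 9000 × 0.484 = 12065 + 4356 = 16421
Population now: 0–19=5137, 20–39=18659, 40–59=11043, 60–79=13462, 80+=16421
Period 2.
Births: 18659 × 0.28 = 5225, 11043 × 0.133 = 1469 ⇒ total 6694
Band 2: 5137 × 0.952 = 4890
Band 3: 18659 × 0.952 = 17763
Band 4: 11043 × 0.948 = 10469
Band 5: 13462 × 0.914 + 16421 × 0.484 = 12304 + 7948 = 20252
Population now: 0–19=6694, 20–39=4890, 40–59=17763, 60–79=10469, 80+=20252
Period 3.
Births: 4890 × 0.28 = 1369, 17763 × 0.133 = 2362 ⇒ total 3731
Band 2: 6694 × 0.952 = 6373
Band 3: 4890 × 0.952 = 4655
Band 4: 17763 × 0.948 = 16839
Band 5: 10469 × 0.914 + 20252 × 0.484 = 9569 + 9802 = 19371
Population now: 0–19=3731, 20–39=6373, 40–59=4655, 60–79=16839, 80+=19371
Dependents (band 0–19 + band 80+) = 3731 + 19371 = 23102; working-age = 27867; ratio = 23102/27867 × 100 = 82.9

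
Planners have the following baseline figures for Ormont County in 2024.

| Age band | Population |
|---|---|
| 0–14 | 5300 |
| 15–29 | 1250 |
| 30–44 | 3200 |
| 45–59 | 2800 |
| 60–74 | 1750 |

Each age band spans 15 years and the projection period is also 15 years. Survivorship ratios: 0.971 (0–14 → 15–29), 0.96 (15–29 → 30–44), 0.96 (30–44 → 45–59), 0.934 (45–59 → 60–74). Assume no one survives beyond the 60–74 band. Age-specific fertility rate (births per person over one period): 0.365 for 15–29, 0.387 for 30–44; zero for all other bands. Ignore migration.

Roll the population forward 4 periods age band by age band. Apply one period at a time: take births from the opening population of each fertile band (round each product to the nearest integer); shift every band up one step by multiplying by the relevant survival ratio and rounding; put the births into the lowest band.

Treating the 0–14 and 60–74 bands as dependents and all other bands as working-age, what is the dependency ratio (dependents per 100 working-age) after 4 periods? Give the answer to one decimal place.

Period 1:
Births: 1250 × 0.365 = 456  |  3200 × 0.387 = 1238 ⇒ total 1694
15–29: 5300 × 0.971 = 5146
30–44: 1250 × 0.96 = 1200
45–59: 3200 × 0.96 = 3072
60–74: 2800 × 0.934 = 2615
→ [1694, 5146, 1200, 3072, 2615]
Period 2:
Births: 5146 × 0.365 = 1878  |  1200 × 0.387 = 464 ⇒ total 2342
15–29: 1694 × 0.971 = 1645
30–44: 5146 × 0.96 = 4940
45–59: 1200 × 0.96 = 1152
60–74: 3072 × 0.934 = 2869
→ [2342, 1645, 4940, 1152, 2869]
Period 3:
Births: 1645 × 0.365 = 600  |  4940 × 0.387 = 1912 ⇒ total 2512
15–29: 2342 × 0.971 = 2274
30–44: 1645 × 0.96 = 1579
45–59: 4940 × 0.96 = 4742
60–74: 1152 × 0.934 = 1076
→ [2512, 2274, 1579, 4742, 1076]
Period 4:
Births: 2274 × 0.365 = 830  |  1579 × 0.387 = 611 ⇒ total 1441
15–29: 2512 × 0.971 = 2439
30–44: 2274 × 0.96 = 2183
45–59: 1579 × 0.96 = 1516
60–74: 4742 × 0.934 = 4429
→ [1441, 2439, 2183, 1516, 4429]
Dependents (band 0–14 + band 60–74) = 1441 + 4429 = 5870; working-age = 6138; ratio = 5870/6138 × 100 = 95.6

95.6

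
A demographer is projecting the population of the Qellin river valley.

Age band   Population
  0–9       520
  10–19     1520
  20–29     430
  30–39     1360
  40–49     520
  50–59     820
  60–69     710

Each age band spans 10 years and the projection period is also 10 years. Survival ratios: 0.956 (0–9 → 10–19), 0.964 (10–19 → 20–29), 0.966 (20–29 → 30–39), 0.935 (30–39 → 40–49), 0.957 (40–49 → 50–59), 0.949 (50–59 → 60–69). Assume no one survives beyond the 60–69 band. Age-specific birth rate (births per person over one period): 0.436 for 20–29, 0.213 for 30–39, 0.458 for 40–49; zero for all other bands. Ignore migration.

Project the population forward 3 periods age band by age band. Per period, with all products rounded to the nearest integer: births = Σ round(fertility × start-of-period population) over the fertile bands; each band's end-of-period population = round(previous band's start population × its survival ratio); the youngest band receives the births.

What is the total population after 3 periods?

5911

Period 1:
Births: 430 * 0.436 = 187 ; 1360 * 0.213 = 290 ; 520 * 0.458 = 238 → 715
10–19: 520 * 0.956 = 497
20–29: 1520 * 0.964 = 1465
30–39: 430 * 0.966 = 415
40–49: 1360 * 0.935 = 1272
50–59: 520 * 0.957 = 498
60–69: 820 * 0.949 = 778
Giving 715 / 497 / 1465 / 415 / 1272 / 498 / 778.
Period 2:
Births: 1465 * 0.436 = 639 ; 415 * 0.213 = 88 ; 1272 * 0.458 = 583 → 1310
10–19: 715 * 0.956 = 684
20–29: 497 * 0.964 = 479
30–39: 1465 * 0.966 = 1415
40–49: 415 * 0.935 = 388
50–59: 1272 * 0.957 = 1217
60–69: 498 * 0.949 = 473
Giving 1310 / 684 / 479 / 1415 / 388 / 1217 / 473.
Period 3:
Births: 479 * 0.436 = 209 ; 1415 * 0.213 = 301 ; 388 * 0.458 = 178 → 688
10–19: 1310 * 0.956 = 1252
20–29: 684 * 0.964 = 659
30–39: 479 * 0.966 = 463
40–49: 1415 * 0.935 = 1323
50–59: 388 * 0.957 = 371
60–69: 1217 * 0.949 = 1155
Giving 688 / 1252 / 659 / 463 / 1323 / 371 / 1155.
Total after period 3: 688 + 1252 + 659 + 463 + 1323 + 371 + 1155 = 5911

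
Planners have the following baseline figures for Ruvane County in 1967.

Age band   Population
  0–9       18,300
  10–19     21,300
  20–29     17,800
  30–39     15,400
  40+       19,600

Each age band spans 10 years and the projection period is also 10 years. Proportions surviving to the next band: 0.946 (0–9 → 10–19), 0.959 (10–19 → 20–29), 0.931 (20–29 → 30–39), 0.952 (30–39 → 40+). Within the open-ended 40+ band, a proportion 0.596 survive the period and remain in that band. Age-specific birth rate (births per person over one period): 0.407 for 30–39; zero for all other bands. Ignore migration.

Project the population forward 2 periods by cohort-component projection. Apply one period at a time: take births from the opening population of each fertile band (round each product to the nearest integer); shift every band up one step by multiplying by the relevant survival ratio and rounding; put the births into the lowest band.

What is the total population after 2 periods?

79772

Period 1.
Births: 15400 × 0.407 = 6268
10–19: 18300 × 0.946 = 17312
20–29: 21300 × 0.959 = 20427
30–39: 17800 × 0.931 = 16572
40+: 15400 × 0.952 + 19600 × 0.596 = 14661 + 11682 = 26343
End of period: [6268, 17312, 20427, 16572, 26343]
Period 2.
Births: 16572 × 0.407 = 6745
10–19: 6268 × 0.946 = 5930
20–29: 17312 × 0.959 = 16602
30–39: 20427 × 0.931 = 19018
40+: 16572 × 0.952 + 26343 × 0.596 = 15777 + 15700 = 31477
End of period: [6745, 5930, 16602, 19018, 31477]
Total after period 2: 6745 + 5930 + 16602 + 19018 + 31477 = 79772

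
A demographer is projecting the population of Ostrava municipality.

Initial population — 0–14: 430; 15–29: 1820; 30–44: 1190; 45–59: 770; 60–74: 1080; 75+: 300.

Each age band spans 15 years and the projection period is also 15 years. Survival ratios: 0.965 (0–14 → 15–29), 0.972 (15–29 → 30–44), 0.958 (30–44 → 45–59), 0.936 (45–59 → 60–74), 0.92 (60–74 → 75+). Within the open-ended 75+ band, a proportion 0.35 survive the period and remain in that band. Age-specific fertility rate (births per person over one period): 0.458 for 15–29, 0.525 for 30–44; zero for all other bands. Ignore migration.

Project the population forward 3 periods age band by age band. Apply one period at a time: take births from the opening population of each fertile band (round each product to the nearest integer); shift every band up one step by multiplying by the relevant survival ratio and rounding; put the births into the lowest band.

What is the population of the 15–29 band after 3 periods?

Call the bands 1 to 6, youngest first.
— Period 1 —
Births: 1820 × 0.458 = 834, 1190 × 0.525 = 625 → 1459
Band 2: 430 × 0.965 = 415
Band 3: 1820 × 0.972 = 1769
Band 4: 1190 × 0.958 = 1140
Band 5: 770 × 0.936 = 721
Band 6: 1080 × 0.92 + 300 × 0.35 = 994 + 105 = 1099
Population now: 0–14=1459, 15–29=415, 30–44=1769, 45–59=1140, 60–74=721, 75+=1099
— Period 2 —
Births: 415 × 0.458 = 190, 1769 × 0.525 = 929 → 1119
Band 2: 1459 × 0.965 = 1408
Band 3: 415 × 0.972 = 403
Band 4: 1769 × 0.958 = 1695
Band 5: 1140 × 0.936 = 1067
Band 6: 721 × 0.92 + 1099 × 0.35 = 663 + 385 = 1048
Population now: 0–14=1119, 15–29=1408, 30–44=403, 45–59=1695, 60–74=1067, 75+=1048
— Period 3 —
Births: 1408 × 0.458 = 645, 403 × 0.525 = 212 → 857
Band 2: 1119 × 0.965 = 1080
Band 3: 1408 × 0.972 = 1369
Band 4: 403 × 0.958 = 386
Band 5: 1695 × 0.936 = 1587
Band 6: 1067 × 0.92 + 1048 × 0.35 = 982 + 367 = 1349
Population now: 0–14=857, 15–29=1080, 30–44=1369, 45–59=386, 60–74=1587, 75+=1349

1080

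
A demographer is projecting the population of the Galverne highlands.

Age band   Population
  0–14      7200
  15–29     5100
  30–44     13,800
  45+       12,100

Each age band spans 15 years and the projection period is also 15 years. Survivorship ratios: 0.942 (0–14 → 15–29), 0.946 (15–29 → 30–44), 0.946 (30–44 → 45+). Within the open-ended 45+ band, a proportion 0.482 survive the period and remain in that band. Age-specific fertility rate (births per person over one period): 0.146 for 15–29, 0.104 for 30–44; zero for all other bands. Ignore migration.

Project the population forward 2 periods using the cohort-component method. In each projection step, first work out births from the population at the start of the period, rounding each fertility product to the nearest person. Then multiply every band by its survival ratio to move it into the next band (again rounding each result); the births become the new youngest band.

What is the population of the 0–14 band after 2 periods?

1492

Numbering the groups 1..4 from youngest to oldest:
[period 1]
Births: 5100 * 0.146 = 745, 13800 * 0.104 = 1435 — total 2180
Group 2: 7200 * 0.942 = 6782
Group 3: 5100 * 0.946 = 4825
Group 4: 13800 * 0.946 + 12100 * 0.482 = 13055 + 5832 = 18887
Giving 2180 / 6782 / 4825 / 18887.
[period 2]
Births: 6782 * 0.146 = 990, 4825 * 0.104 = 502 — total 1492
Group 2: 2180 * 0.942 = 2054
Group 3: 6782 * 0.946 = 6416
Group 4: 4825 * 0.946 + 18887 * 0.482 = 4564 + 9104 = 13668
Giving 1492 / 2054 / 6416 / 13668.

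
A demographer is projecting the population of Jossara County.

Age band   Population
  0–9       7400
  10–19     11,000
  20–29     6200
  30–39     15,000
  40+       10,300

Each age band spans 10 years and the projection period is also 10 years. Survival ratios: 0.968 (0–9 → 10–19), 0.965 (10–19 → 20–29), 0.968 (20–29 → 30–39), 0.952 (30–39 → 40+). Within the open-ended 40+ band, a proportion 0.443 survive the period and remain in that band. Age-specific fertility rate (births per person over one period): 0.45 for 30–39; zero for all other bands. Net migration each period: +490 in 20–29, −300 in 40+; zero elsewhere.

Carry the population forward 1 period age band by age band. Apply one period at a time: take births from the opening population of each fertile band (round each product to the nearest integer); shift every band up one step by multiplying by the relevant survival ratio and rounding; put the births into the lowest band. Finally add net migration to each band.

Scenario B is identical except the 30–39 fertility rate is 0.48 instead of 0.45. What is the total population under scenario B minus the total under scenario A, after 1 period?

450

Numbering the bands 1..5 from youngest to oldest:
Period 1.
Births: 15000 × 0.45 = 6750
Band 2: 7400 × 0.968 = 7163
Band 3: 11000 × 0.965 = 10615
Band 4: 6200 × 0.968 = 6002
Band 5: 15000 × 0.952 + 10300 × 0.443 = 14280 + 4563 = 18843
Net migration: Band 3 + 490 → 11105; Band 5 − 300 → 18543
→ [6750, 7163, 11105, 6002, 18543]
Scenario A total after 1 period: 49563
Scenario B projection —
Period 1.
Births: 15000 × 0.48 = 7200
Band 2: 7400 × 0.968 = 7163
Band 3: 11000 × 0.965 = 10615
Band 4: 6200 × 0.968 = 6002
Band 5: 15000 × 0.952 + 10300 × 0.443 = 14280 + 4563 = 18843
Net migration: Band 3 + 490 → 11105; Band 5 − 300 → 18543
→ [7200, 7163, 11105, 6002, 18543]
Scenario B total after 1 period: 50013
Difference B − A = 50013 − 49563 = 450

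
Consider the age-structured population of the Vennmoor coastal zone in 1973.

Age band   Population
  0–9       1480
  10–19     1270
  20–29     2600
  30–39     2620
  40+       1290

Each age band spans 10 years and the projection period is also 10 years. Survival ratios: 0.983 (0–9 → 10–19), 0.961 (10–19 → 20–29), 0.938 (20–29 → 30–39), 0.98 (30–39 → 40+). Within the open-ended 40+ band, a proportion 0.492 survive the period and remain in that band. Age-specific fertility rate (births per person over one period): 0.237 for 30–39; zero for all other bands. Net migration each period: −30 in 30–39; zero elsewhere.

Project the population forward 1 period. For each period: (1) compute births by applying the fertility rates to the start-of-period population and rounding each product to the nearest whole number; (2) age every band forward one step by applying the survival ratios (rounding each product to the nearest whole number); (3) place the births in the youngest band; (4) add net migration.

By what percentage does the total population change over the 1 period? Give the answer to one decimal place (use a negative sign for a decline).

[period 1]
Births: 2620 × 0.237 = 621
10–19: 1480 × 0.983 = 1455
20–29: 1270 × 0.961 = 1220
30–39: 2600 × 0.938 = 2439
40+: 2620 × 0.98 + 1290 × 0.492 = 2568 + 635 = 3203
Net migration: 30–39 − 30 → 2409
Population now: 0–9=621, 10–19=1455, 20–29=1220, 30–39=2409, 40+=3203
Total: 9260 → 8908; change = -352; percentage change = -3.8%

-3.8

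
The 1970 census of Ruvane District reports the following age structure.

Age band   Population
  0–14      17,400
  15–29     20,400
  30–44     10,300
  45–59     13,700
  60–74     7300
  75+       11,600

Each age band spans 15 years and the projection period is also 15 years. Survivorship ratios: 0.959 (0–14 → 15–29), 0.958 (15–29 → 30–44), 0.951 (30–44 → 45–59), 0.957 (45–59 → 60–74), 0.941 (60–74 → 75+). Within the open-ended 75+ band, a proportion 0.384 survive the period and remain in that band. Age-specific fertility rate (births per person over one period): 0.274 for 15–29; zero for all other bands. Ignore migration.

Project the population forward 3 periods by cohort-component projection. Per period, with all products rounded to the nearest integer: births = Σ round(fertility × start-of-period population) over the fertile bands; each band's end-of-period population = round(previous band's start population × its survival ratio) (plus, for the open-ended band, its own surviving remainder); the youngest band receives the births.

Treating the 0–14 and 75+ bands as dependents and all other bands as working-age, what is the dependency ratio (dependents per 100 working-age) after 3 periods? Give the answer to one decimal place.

Period 1:
Births: 20400 * 0.274 = 5590
15–29: 17400 * 0.959 = 16687
30–44: 20400 * 0.958 = 19543
45–59: 10300 * 0.951 = 9795
60–74: 13700 * 0.957 = 13111
75+: 7300 * 0.941 + 11600 * 0.384 = 6869 + 4454 = 11323
Giving 5590 / 16687 / 19543 / 9795 / 13111 / 11323.
Period 2:
Births: 16687 * 0.274 = 4572
15–29: 5590 * 0.959 = 5361
30–44: 16687 * 0.958 = 15986
45–59: 19543 * 0.951 = 18585
60–74: 9795 * 0.957 = 9374
75+: 13111 * 0.941 + 11323 * 0.384 = 12337 + 4348 = 16685
Giving 4572 / 5361 / 15986 / 18585 / 9374 / 16685.
Period 3:
Births: 5361 * 0.274 = 1469
15–29: 4572 * 0.959 = 4385
30–44: 5361 * 0.958 = 5136
45–59: 15986 * 0.951 = 15203
60–74: 18585 * 0.957 = 17786
75+: 9374 * 0.941 + 16685 * 0.384 = 8821 + 6407 = 15228
Giving 1469 / 4385 / 5136 / 15203 / 17786 / 15228.
Dependents (band 0–14 + band 75+) = 1469 + 15228 = 16697; working-age = 42510; ratio = 16697/42510 × 100 = 39.3

39.3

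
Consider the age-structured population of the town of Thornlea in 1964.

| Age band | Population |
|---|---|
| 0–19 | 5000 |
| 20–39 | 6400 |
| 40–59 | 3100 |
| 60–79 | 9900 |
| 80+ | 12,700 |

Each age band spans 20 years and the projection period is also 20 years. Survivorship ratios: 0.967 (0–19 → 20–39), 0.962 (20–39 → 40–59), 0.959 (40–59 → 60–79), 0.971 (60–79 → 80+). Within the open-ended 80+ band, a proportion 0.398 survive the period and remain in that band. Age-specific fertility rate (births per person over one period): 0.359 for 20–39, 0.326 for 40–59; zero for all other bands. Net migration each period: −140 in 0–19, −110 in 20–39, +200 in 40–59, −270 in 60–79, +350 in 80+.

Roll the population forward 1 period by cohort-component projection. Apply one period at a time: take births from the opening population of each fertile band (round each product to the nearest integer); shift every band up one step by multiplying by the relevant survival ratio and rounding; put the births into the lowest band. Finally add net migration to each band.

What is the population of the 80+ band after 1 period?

Call the groups 1 to 5, youngest first.
Period 1.
Births: 6400 * 0.359 = 2298  |  3100 * 0.326 = 1011 ⇒ total 3309
Group 2: 5000 * 0.967 = 4835
Group 3: 6400 * 0.962 = 6157
Group 4: 3100 * 0.959 = 2973
Group 5: 9900 * 0.971 + 12700 * 0.398 = 9613 + 5055 = 14668
Net migration: Group 1 − 140 → 3169; Group 2 − 110 → 4725; Group 3 + 200 → 6357; Group 4 − 270 → 2703; Group 5 + 350 → 15018
End of period: [3169, 4725, 6357, 2703, 15018]

15018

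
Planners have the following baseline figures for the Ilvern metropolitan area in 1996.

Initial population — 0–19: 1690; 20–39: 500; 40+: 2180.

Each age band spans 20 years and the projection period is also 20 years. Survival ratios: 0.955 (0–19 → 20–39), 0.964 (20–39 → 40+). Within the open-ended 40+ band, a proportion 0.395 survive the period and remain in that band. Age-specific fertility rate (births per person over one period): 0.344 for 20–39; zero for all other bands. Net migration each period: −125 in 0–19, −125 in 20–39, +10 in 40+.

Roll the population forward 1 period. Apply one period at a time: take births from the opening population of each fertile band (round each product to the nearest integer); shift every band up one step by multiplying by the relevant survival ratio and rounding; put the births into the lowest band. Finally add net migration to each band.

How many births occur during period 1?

172

— Period 1 —
Births: 500 × 0.344 = 172
20–39: 1690 × 0.955 = 1614
40+: 500 × 0.964 + 2180 × 0.395 = 482 + 861 = 1343
Net migration: 0–19 − 125 → 47; 20–39 − 125 → 1489; 40+ + 10 → 1353
Giving 47 / 1489 / 1353.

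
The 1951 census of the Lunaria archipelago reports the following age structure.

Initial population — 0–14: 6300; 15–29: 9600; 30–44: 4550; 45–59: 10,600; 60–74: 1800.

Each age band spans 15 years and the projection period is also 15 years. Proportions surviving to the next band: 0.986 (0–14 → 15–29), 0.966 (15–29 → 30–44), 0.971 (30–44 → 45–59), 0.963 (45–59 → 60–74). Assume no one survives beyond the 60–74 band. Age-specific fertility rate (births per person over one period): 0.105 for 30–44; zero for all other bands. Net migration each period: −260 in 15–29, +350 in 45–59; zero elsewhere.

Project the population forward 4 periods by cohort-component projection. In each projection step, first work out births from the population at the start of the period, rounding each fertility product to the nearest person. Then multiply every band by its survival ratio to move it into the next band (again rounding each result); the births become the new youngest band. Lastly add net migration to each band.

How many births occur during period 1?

478

Let band 1 be 0–14 through band 5 = 60–74.
After projecting period 1:
Births: 4550 × 0.105 = 478
Band 2: 6300 × 0.986 = 6212
Band 3: 9600 × 0.966 = 9274
Band 4: 4550 × 0.971 = 4418
Band 5: 10600 × 0.963 = 10208
Net migration: Band 2 − 260 → 5952; Band 4 + 350 → 4768
→ [478, 5952, 9274, 4768, 10208]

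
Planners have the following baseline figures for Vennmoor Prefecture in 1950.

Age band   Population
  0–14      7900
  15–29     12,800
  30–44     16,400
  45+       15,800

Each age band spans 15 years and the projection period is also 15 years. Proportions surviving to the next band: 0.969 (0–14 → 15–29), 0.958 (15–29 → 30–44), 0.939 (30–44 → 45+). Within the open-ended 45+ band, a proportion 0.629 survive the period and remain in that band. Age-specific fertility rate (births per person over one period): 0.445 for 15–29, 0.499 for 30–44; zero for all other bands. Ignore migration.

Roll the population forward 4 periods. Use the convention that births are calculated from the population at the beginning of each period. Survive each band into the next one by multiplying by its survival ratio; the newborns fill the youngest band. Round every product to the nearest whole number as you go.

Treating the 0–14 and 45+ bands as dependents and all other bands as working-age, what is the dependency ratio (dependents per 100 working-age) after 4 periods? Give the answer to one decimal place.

After projecting period 1:
Births: 12800 × 0.445 = 5696 ; 16400 × 0.499 = 8184 ⇒ total 13880
15–29: 7900 × 0.969 = 7655
30–44: 12800 × 0.958 = 12262
45+: 16400 × 0.939 + 15800 × 0.629 = 15400 + 9938 = 25338
Population now: 0–14=13880, 15–29=7655, 30–44=12262, 45+=25338
After projecting period 2:
Births: 7655 × 0.445 = 3406 ; 12262 × 0.499 = 6119 ⇒ total 9525
15–29: 13880 × 0.969 = 13450
30–44: 7655 × 0.958 = 7333
45+: 12262 × 0.939 + 25338 × 0.629 = 11514 + 15938 = 27452
Population now: 0–14=9525, 15–29=13450, 30–44=7333, 45+=27452
After projecting period 3:
Births: 13450 × 0.445 = 5985 ; 7333 × 0.499 = 3659 ⇒ total 9644
15–29: 9525 × 0.969 = 9230
30–44: 13450 × 0.958 = 12885
45+: 7333 × 0.939 + 27452 × 0.629 = 6886 + 17267 = 24153
Population now: 0–14=9644, 15–29=9230, 30–44=12885, 45+=24153
After projecting period 4:
Births: 9230 × 0.445 = 4107 ; 12885 × 0.499 = 6430 ⇒ total 10537
15–29: 9644 × 0.969 = 9345
30–44: 9230 × 0.958 = 8842
45+: 12885 × 0.939 + 24153 × 0.629 = 12099 + 15192 = 27291
Population now: 0–14=10537, 15–29=9345, 30–44=8842, 45+=27291
Dependents (band 0–14 + band 45+) = 10537 + 27291 = 37828; working-age = 18187; ratio = 37828/18187 × 100 = 208.0

208.0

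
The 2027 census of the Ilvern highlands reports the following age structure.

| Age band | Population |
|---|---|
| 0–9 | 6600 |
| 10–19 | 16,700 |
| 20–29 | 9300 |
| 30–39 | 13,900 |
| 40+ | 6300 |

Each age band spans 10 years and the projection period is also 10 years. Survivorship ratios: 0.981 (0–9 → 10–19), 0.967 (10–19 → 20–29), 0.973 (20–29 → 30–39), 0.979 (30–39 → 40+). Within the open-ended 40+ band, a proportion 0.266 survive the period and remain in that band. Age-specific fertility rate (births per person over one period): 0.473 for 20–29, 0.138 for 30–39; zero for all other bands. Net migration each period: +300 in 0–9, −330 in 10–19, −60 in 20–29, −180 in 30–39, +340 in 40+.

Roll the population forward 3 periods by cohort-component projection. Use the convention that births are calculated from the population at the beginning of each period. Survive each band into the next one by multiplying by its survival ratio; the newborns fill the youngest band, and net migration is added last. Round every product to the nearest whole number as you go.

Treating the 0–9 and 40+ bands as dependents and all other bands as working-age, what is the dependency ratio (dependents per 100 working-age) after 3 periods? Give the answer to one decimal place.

Period 1:
Births: 9300 × 0.473 = 4399  |  13900 × 0.138 = 1918 — total 6317
10–19: 6600 × 0.981 = 6475
20–29: 16700 × 0.967 = 16149
30–39: 9300 × 0.973 = 9049
40+: 13900 × 0.979 + 6300 × 0.266 = 13608 + 1676 = 15284
Net migration: 0–9 + 300 → 6617; 10–19 − 330 → 6145; 20–29 − 60 → 16089; 30–39 − 180 → 8869; 40+ + 340 → 15624
Population now: 0–9=6617, 10–19=6145, 20–29=16089, 30–39=8869, 40+=15624
Period 2:
Births: 16089 × 0.473 = 7610  |  8869 × 0.138 = 1224 — total 8834
10–19: 6617 × 0.981 = 6491
20–29: 6145 × 0.967 = 5942
30–39: 16089 × 0.973 = 15655
40+: 8869 × 0.979 + 15624 × 0.266 = 8683 + 4156 = 12839
Net migration: 0–9 + 300 → 9134; 10–19 − 330 → 6161; 20–29 − 60 → 5882; 30–39 − 180 → 15475; 40+ + 340 → 13179
Population now: 0–9=9134, 10–19=6161, 20–29=5882, 30–39=15475, 40+=13179
Period 3:
Births: 5882 × 0.473 = 2782  |  15475 × 0.138 = 2136 — total 4918
10–19: 9134 × 0.981 = 8960
20–29: 6161 × 0.967 = 5958
30–39: 5882 × 0.973 = 5723
40+: 15475 × 0.979 + 13179 × 0.266 = 15150 + 3506 = 18656
Net migration: 0–9 + 300 → 5218; 10–19 − 330 → 8630; 20–29 − 60 → 5898; 30–39 − 180 → 5543; 40+ + 340 → 18996
Population now: 0–9=5218, 10–19=8630, 20–29=5898, 30–39=5543, 40+=18996
Dependents (band 0–9 + band 40+) = 5218 + 18996 = 24214; working-age = 20071; ratio = 24214/20071 × 100 = 120.6

120.6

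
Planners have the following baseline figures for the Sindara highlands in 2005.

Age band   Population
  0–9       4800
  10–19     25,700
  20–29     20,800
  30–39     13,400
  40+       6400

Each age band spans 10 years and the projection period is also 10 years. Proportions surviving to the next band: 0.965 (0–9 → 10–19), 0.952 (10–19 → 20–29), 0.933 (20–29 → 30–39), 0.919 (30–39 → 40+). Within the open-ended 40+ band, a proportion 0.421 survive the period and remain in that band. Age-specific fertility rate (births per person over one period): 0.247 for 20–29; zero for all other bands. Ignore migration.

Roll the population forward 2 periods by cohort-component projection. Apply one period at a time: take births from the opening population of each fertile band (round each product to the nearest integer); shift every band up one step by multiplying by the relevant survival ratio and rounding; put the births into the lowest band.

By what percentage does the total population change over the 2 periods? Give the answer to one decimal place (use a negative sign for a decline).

[period 1]
Births: 20800 × 0.247 = 5138
10–19: 4800 × 0.965 = 4632
20–29: 25700 × 0.952 = 24466
30–39: 20800 × 0.933 = 19406
40+: 13400 × 0.919 + 6400 × 0.421 = 12315 + 2694 = 15009
Population now: 0–9=5138, 10–19=4632, 20–29=24466, 30–39=19406, 40+=15009
[period 2]
Births: 24466 × 0.247 = 6043
10–19: 5138 × 0.965 = 4958
20–29: 4632 × 0.952 = 4410
30–39: 24466 × 0.933 = 22827
40+: 19406 × 0.919 + 15009 × 0.421 = 17834 + 6319 = 24153
Population now: 0–9=6043, 10–19=4958, 20–29=4410, 30–39=22827, 40+=24153
Total: 71100 → 62391; change = -8709; percentage change = -12.2%

-12.2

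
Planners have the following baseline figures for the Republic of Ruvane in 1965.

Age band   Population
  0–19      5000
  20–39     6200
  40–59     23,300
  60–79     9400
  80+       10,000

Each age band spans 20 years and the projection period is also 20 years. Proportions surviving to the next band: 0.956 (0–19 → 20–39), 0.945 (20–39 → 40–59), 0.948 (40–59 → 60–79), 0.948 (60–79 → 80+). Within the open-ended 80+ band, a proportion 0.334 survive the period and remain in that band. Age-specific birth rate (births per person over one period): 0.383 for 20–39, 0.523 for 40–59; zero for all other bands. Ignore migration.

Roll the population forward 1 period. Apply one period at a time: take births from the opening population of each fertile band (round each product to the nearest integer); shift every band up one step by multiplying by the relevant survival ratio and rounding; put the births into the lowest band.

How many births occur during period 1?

14561

— Period 1 —
Births: 6200 × 0.383 = 2375 ; 23300 × 0.523 = 12186 → total 14561
20–39: 5000 × 0.956 = 4780
40–59: 6200 × 0.945 = 5859
60–79: 23300 × 0.948 = 22088
80+: 9400 × 0.948 + 10000 × 0.334 = 8911 + 3340 = 12251
End of period: [14561, 4780, 5859, 22088, 12251]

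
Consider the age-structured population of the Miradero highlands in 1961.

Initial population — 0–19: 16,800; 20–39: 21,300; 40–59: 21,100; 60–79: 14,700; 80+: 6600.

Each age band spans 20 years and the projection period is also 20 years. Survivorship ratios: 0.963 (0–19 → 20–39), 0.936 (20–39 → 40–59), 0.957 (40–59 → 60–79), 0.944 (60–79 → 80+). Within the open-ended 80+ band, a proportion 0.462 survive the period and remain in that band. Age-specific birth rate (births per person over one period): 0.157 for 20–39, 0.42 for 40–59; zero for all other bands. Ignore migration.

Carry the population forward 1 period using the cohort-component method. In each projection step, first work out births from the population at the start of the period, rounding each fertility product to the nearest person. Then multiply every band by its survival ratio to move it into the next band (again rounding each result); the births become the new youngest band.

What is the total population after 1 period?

Numbering the groups 1..5 from youngest to oldest:
After projecting period 1:
Births: 21300 × 0.157 = 3344, 21100 × 0.42 = 8862 ⇒ total 12206
Group 2: 16800 × 0.963 = 16178
Group 3: 21300 × 0.936 = 19937
Group 4: 21100 × 0.957 = 20193
Group 5: 14700 × 0.944 + 6600 × 0.462 = 13877 + 3049 = 16926
Population now: 0–19=12206, 20–39=16178, 40–59=19937, 60–79=20193, 80+=16926
Total after period 1: 12206 + 16178 + 19937 + 20193 + 16926 = 85440

85440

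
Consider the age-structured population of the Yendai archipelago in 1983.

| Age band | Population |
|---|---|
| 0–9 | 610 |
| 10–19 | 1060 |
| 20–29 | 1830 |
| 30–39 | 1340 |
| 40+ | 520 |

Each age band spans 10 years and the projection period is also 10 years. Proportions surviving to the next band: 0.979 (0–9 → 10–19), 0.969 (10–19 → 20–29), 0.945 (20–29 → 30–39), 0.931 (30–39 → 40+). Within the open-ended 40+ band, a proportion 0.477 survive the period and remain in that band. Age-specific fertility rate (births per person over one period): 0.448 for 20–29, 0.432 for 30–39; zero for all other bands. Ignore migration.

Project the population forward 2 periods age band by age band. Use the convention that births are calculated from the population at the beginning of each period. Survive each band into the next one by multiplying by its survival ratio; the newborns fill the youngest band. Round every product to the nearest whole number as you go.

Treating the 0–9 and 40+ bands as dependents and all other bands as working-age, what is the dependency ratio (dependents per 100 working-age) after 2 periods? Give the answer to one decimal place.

121.0

— Period 1 —
Births: 1830 × 0.448 = 820  |  1340 × 0.432 = 579 — total 1399
10–19: 610 × 0.979 = 597
20–29: 1060 × 0.969 = 1027
30–39: 1830 × 0.945 = 1729
40+: 1340 × 0.931 + 520 × 0.477 = 1248 + 248 = 1496
→ [1399, 597, 1027, 1729, 1496]
— Period 2 —
Births: 1027 × 0.448 = 460  |  1729 × 0.432 = 747 — total 1207
10–19: 1399 × 0.979 = 1370
20–29: 597 × 0.969 = 578
30–39: 1027 × 0.945 = 971
40+: 1729 × 0.931 + 1496 × 0.477 = 1610 + 714 = 2324
→ [1207, 1370, 578, 971, 2324]
Dependents (band 0–9 + band 40+) = 1207 + 2324 = 3531; working-age = 2919; ratio = 3531/2919 × 100 = 121.0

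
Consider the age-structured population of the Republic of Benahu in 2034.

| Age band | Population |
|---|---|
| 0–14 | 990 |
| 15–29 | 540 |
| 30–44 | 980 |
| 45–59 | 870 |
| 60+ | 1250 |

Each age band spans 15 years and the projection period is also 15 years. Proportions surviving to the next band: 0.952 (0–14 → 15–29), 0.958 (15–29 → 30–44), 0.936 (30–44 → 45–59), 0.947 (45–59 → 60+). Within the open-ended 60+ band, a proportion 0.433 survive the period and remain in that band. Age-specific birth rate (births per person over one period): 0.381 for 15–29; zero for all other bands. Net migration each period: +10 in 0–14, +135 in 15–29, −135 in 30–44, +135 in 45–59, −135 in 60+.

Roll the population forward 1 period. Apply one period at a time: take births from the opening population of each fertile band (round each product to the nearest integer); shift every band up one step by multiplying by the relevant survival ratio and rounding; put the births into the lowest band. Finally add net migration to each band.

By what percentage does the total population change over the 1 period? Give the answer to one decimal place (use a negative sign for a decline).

Call the groups 1 to 5, youngest first.
[period 1]
Births: 540 × 0.381 = 206
Group 2: 990 × 0.952 = 942
Group 3: 540 × 0.958 = 517
Group 4: 980 × 0.936 = 917
Group 5: 870 × 0.947 + 1250 × 0.433 = 824 + 541 = 1365
Net migration: Group 1 + 10 → 216; Group 2 + 135 → 1077; Group 3 − 135 → 382; Group 4 + 135 → 1052; Group 5 − 135 → 1230
End of period: [216, 1077, 382, 1052, 1230]
Total: 4630 → 3957; change = -673; percentage change = -14.5%

-14.5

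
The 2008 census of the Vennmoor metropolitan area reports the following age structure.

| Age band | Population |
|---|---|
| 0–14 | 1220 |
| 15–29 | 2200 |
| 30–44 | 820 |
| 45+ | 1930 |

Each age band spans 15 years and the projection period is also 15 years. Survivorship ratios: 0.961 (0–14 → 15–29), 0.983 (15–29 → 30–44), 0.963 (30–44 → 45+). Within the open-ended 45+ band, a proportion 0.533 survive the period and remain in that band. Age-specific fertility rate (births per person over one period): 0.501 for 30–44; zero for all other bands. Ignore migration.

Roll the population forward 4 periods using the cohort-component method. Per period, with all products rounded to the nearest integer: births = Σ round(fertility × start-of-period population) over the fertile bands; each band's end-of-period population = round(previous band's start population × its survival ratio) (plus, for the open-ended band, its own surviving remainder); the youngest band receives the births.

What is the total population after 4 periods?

Call the bands 1 to 4, youngest first.
[period 1]
Births: 820 × 0.501 = 411
Band 2: 1220 × 0.961 = 1172
Band 3: 2200 × 0.983 = 2163
Band 4: 820 × 0.963 + 1930 × 0.533 = 790 + 1029 = 1819
End of period: [411, 1172, 2163, 1819]
[period 2]
Births: 2163 × 0.501 = 1084
Band 2: 411 × 0.961 = 395
Band 3: 1172 × 0.983 = 1152
Band 4: 2163 × 0.963 + 1819 × 0.533 = 2083 + 970 = 3053
End of period: [1084, 395, 1152, 3053]
[period 3]
Births: 1152 × 0.501 = 577
Band 2: 1084 × 0.961 = 1042
Band 3: 395 × 0.983 = 388
Band 4: 1152 × 0.963 + 3053 × 0.533 = 1109 + 1627 = 2736
End of period: [577, 1042, 388, 2736]
[period 4]
Births: 388 × 0.501 = 194
Band 2: 577 × 0.961 = 554
Band 3: 1042 × 0.983 = 1024
Band 4: 388 × 0.963 + 2736 × 0.533 = 374 + 1458 = 1832
End of period: [194, 554, 1024, 1832]
Total after period 4: 194 + 554 + 1024 + 1832 = 3604

3604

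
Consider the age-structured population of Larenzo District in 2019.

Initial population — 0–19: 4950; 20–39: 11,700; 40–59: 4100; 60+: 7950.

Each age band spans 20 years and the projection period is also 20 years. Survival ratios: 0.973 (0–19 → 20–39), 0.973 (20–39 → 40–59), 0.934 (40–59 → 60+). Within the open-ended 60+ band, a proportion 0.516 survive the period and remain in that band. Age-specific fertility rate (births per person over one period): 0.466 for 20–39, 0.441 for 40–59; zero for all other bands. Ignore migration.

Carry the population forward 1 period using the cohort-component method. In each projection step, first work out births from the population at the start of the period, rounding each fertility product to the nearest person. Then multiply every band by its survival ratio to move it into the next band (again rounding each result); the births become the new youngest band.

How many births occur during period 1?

7260

Numbering the groups 1..4 from youngest to oldest:
— Period 1 —
Births: 11700 × 0.466 = 5452 ; 4100 × 0.441 = 1808 → 7260
Group 2: 4950 × 0.973 = 4816
Group 3: 11700 × 0.973 = 11384
Group 4: 4100 × 0.934 + 7950 × 0.516 = 3829 + 4102 = 7931
→ [7260, 4816, 11384, 7931]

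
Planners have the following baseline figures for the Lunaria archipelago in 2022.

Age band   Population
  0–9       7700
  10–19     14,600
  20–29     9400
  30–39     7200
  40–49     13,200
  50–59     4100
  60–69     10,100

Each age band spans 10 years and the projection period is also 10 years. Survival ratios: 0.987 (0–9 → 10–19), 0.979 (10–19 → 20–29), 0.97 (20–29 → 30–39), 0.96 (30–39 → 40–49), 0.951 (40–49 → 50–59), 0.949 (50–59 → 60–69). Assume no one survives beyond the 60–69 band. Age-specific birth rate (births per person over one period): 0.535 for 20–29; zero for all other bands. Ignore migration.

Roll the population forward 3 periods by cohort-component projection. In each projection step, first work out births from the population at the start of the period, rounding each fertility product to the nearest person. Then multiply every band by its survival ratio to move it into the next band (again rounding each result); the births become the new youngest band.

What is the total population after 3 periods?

51476

Let group 1 be 0–9 through group 7 = 60–69.
[period 1]
Births: 9400 * 0.535 = 5029
Group 2: 7700 * 0.987 = 7600
Group 3: 14600 * 0.979 = 14293
Group 4: 9400 * 0.97 = 9118
Group 5: 7200 * 0.96 = 6912
Group 6: 13200 * 0.951 = 12553
Group 7: 4100 * 0.949 = 3891
Giving 5029 / 7600 / 14293 / 9118 / 6912 / 12553 / 3891.
[period 2]
Births: 14293 * 0.535 = 7647
Group 2: 5029 * 0.987 = 4964
Group 3: 7600 * 0.979 = 7440
Group 4: 14293 * 0.97 = 13864
Group 5: 9118 * 0.96 = 8753
Group 6: 6912 * 0.951 = 6573
Group 7: 12553 * 0.949 = 11913
Giving 7647 / 4964 / 7440 / 13864 / 8753 / 6573 / 11913.
[period 3]
Births: 7440 * 0.535 = 3980
Group 2: 7647 * 0.987 = 7548
Group 3: 4964 * 0.979 = 4860
Group 4: 7440 * 0.97 = 7217
Group 5: 13864 * 0.96 = 13309
Group 6: 8753 * 0.951 = 8324
Group 7: 6573 * 0.949 = 6238
Giving 3980 / 7548 / 4860 / 7217 / 13309 / 8324 / 6238.
Total after period 3: 3980 + 7548 + 4860 + 7217 + 13309 + 8324 + 6238 = 51476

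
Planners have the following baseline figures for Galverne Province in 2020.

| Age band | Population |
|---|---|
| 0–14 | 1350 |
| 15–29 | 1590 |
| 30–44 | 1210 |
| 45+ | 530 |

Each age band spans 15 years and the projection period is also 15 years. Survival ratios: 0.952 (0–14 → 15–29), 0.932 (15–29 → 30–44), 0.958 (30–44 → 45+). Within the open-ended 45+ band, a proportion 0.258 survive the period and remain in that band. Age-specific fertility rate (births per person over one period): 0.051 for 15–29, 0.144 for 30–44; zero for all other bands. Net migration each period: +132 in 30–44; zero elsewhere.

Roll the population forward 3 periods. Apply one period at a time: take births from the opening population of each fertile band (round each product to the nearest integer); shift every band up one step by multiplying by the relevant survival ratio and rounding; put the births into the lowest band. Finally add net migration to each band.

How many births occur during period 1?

255

(Bands numbered youngest = 1 to oldest = 4.)
After projecting period 1:
Births: 1590 * 0.051 = 81 ; 1210 * 0.144 = 174 → total 255
Band 2: 1350 * 0.952 = 1285
Band 3: 1590 * 0.932 = 1482
Band 4: 1210 * 0.958 + 530 * 0.258 = 1159 + 137 = 1296
Net migration: Band 3 + 132 → 1614
→ [255, 1285, 1614, 1296]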